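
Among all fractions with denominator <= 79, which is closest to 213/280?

Expand x = 213/280 as a continued fraction with the Euclidean algorithm:
  213 = 0*280 + 213, so a_0 = 0.
  280 = 1*213 + 67, so a_1 = 1.
  213 = 3*67 + 12, so a_2 = 3.
  67 = 5*12 + 7, so a_3 = 5.
  12 = 1*7 + 5, so a_4 = 1.
  7 = 1*5 + 2, so a_5 = 1.
  5 = 2*2 + 1, so a_6 = 2.
  2 = 2*1 + 0, so a_7 = 2.
so x = [0; 1, 3, 5, 1, 1, 2, 2].
Convergents (p_i = a_i*p_{i-1} + p_{i-2}, q_i = a_i*q_{i-1} + q_{i-2} with p_{-2}=0, p_{-1}=1, q_{-2}=1, q_{-1}=0), until the denominator exceeds 79:
  i=0: a_0=0, p_0 = 0*1 + 0 = 0, q_0 = 0*0 + 1 = 1.
  i=1: a_1=1, p_1 = 1*0 + 1 = 1, q_1 = 1*1 + 0 = 1.
  i=2: a_2=3, p_2 = 3*1 + 0 = 3, q_2 = 3*1 + 1 = 4.
  i=3: a_3=5, p_3 = 5*3 + 1 = 16, q_3 = 5*4 + 1 = 21.
  i=4: a_4=1, p_4 = 1*16 + 3 = 19, q_4 = 1*21 + 4 = 25.
  i=5: a_5=1, p_5 = 1*19 + 16 = 35, q_5 = 1*25 + 21 = 46.
  i=6: a_6=2, p_6 = 2*35 + 19 = 89, q_6 = 2*46 + 25 = 117.
q_6 = 117 > 79, so the last convergent with denominator <= 79 is p_5/q_5 = 35/46.
The closest fraction with denominator <= 79 is either p_5/q_5 or the intermediate fraction (k*p_5 + p_4)/(k*q_5 + q_4) with the largest k >= 1 whose denominator stays <= 79; these approach x as k grows, and every other convergent or intermediate fraction in range is farther away.
Largest k: floor((79 - q_4)/q_5) = floor((79 - 25)/46) = 1.
That gives (1*35 + 19)/(1*46 + 25) = 54/71.
Compare the errors: |x - 35/46| = |213*46 - 35*280|/(280*46) = 2/12880, and |x - 54/71| = |213*71 - 54*280|/(280*71) = 3/19880.
Cross-multiplying, 3*12880 = 38640 < 39760 = 2*19880, so 3/19880 is smaller: the intermediate fraction 54/71 is closer to x than 35/46.

54/71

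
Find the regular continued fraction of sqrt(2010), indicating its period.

Write x_i = (sqrt(2010) + m_i)/d_i with (m_0, d_0) = (0, 1). a_0 = floor(sqrt(2010)) = 44, since 44^2 = 1936 <= 2010 < 2025 = 45^2.
Iterate m_{i+1} = d_i*a_i - m_i, d_{i+1} = (2010 - m_{i+1}^2)/d_i, a_{i+1} = floor((a_0 + m_{i+1})/d_{i+1}):
  m_1 = 1*44 - 0 = 44, d_1 = (2010 - 44^2)/1 = 74/1 = 74, a_1 = floor((44 + 44)/74) = 1.
  m_2 = 74*1 - 44 = 30, d_2 = (2010 - 30^2)/74 = 1110/74 = 15, a_2 = floor((44 + 30)/15) = 4.
  m_3 = 15*4 - 30 = 30, d_3 = (2010 - 30^2)/15 = 1110/15 = 74, a_3 = floor((44 + 30)/74) = 1.
  m_4 = 74*1 - 30 = 44, d_4 = (2010 - 44^2)/74 = 74/74 = 1, a_4 = floor((44 + 44)/1) = 88.
  m_5 = 1*88 - 44 = 44, d_5 = (2010 - 44^2)/1 = 74/1 = 74: (m_5, d_5) = (m_1, d_1) = (44, 74), so from here the quotients repeat a_1, ..., a_4; the period length is 4.
Hence the expansion of sqrt(2010) is a_0 = 44 followed by the repeating block 1, 4, 1, 88 (period 4).

[44; (1, 4, 1, 88)]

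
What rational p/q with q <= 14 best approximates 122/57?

15/7

Expand x = 122/57 as a continued fraction with the Euclidean algorithm:
  122 = 2*57 + 8, so a_0 = 2.
  57 = 7*8 + 1, so a_1 = 7.
  8 = 8*1 + 0, so a_2 = 8.
so x = [2; 7, 8].
Convergents (p_i = a_i*p_{i-1} + p_{i-2}, q_i = a_i*q_{i-1} + q_{i-2} with p_{-2}=0, p_{-1}=1, q_{-2}=1, q_{-1}=0), until the denominator exceeds 14:
  i=0: a_0=2, p_0 = 2*1 + 0 = 2, q_0 = 2*0 + 1 = 1.
  i=1: a_1=7, p_1 = 7*2 + 1 = 15, q_1 = 7*1 + 0 = 7.
  i=2: a_2=8, p_2 = 8*15 + 2 = 122, q_2 = 8*7 + 1 = 57.
q_2 = 57 > 14, so the last convergent with denominator <= 14 is p_1/q_1 = 15/7.
The closest fraction with denominator <= 14 is either p_1/q_1 or the intermediate fraction (k*p_1 + p_0)/(k*q_1 + q_0) with the largest k >= 1 whose denominator stays <= 14; these approach x as k grows, and every other convergent or intermediate fraction in range is farther away.
Largest k: floor((14 - q_0)/q_1) = floor((14 - 1)/7) = 1.
That gives (1*15 + 2)/(1*7 + 1) = 17/8.
Compare the errors: |x - 15/7| = |122*7 - 15*57|/(57*7) = 1/399, and |x - 17/8| = |122*8 - 17*57|/(57*8) = 7/456.
Cross-multiplying, 1*456 = 456 < 2793 = 7*399, so 1/399 is smaller: the convergent 15/7 is closer to x than 17/8.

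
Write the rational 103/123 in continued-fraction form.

[0; 1, 5, 6, 1, 2]

Run the Euclidean algorithm on 103 and 123; the successive quotients are the partial quotients a_0, a_1, ... (each step inverts the fractional part left over by the previous one):
  103 = 0*123 + 103, so a_0 = 0.
  123 = 1*103 + 20, so a_1 = 1.
  103 = 5*20 + 3, so a_2 = 5.
  20 = 6*3 + 2, so a_3 = 6.
  3 = 1*2 + 1, so a_4 = 1.
  2 = 2*1 + 0, so a_5 = 2.
The remainder reaches 0 after 6 divisions, so the expansion has 6 partial quotients, read off in order.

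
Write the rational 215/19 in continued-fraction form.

Run the Euclidean algorithm on 215 and 19; the successive quotients are the partial quotients a_0, a_1, ... (each step inverts the fractional part left over by the previous one):
  215 = 11*19 + 6, so a_0 = 11.
  19 = 3*6 + 1, so a_1 = 3.
  6 = 6*1 + 0, so a_2 = 6.
The remainder reaches 0 after 3 divisions, so the expansion has 3 partial quotients, read off in order.

[11; 3, 6]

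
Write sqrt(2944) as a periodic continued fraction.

[54; (3, 1, 6, 2, 15, 27, 15, 2, 6, 1, 3, 108)]

Write x_i = (sqrt(2944) + m_i)/d_i with (m_0, d_0) = (0, 1). a_0 = floor(sqrt(2944)) = 54, since 54^2 = 2916 <= 2944 < 3025 = 55^2.
Iterate m_{i+1} = d_i*a_i - m_i, d_{i+1} = (2944 - m_{i+1}^2)/d_i, a_{i+1} = floor((a_0 + m_{i+1})/d_{i+1}):
  m_1 = 1*54 - 0 = 54, d_1 = (2944 - 54^2)/1 = 28/1 = 28, a_1 = floor((54 + 54)/28) = 3.
  m_2 = 28*3 - 54 = 30, d_2 = (2944 - 30^2)/28 = 2044/28 = 73, a_2 = floor((54 + 30)/73) = 1.
  m_3 = 73*1 - 30 = 43, d_3 = (2944 - 43^2)/73 = 1095/73 = 15, a_3 = floor((54 + 43)/15) = 6.
  m_4 = 15*6 - 43 = 47, d_4 = (2944 - 47^2)/15 = 735/15 = 49, a_4 = floor((54 + 47)/49) = 2.
  m_5 = 49*2 - 47 = 51, d_5 = (2944 - 51^2)/49 = 343/49 = 7, a_5 = floor((54 + 51)/7) = 15.
  m_6 = 7*15 - 51 = 54, d_6 = (2944 - 54^2)/7 = 28/7 = 4, a_6 = floor((54 + 54)/4) = 27.
  m_7 = 4*27 - 54 = 54, d_7 = (2944 - 54^2)/4 = 28/4 = 7, a_7 = floor((54 + 54)/7) = 15.
  m_8 = 7*15 - 54 = 51, d_8 = (2944 - 51^2)/7 = 343/7 = 49, a_8 = floor((54 + 51)/49) = 2.
  m_9 = 49*2 - 51 = 47, d_9 = (2944 - 47^2)/49 = 735/49 = 15, a_9 = floor((54 + 47)/15) = 6.
  m_10 = 15*6 - 47 = 43, d_10 = (2944 - 43^2)/15 = 1095/15 = 73, a_10 = floor((54 + 43)/73) = 1.
  m_11 = 73*1 - 43 = 30, d_11 = (2944 - 30^2)/73 = 2044/73 = 28, a_11 = floor((54 + 30)/28) = 3.
  m_12 = 28*3 - 30 = 54, d_12 = (2944 - 54^2)/28 = 28/28 = 1, a_12 = floor((54 + 54)/1) = 108.
  m_13 = 1*108 - 54 = 54, d_13 = (2944 - 54^2)/1 = 28/1 = 28: (m_13, d_13) = (m_1, d_1) = (54, 28), so from here the quotients repeat a_1, ..., a_12; the period length is 12.
Hence the expansion of sqrt(2944) is a_0 = 54 followed by the repeating block 3, 1, 6, 2, 15, 27, 15, 2, 6, 1, 3, 108 (period 12).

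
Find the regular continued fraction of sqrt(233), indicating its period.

Write x_i = (sqrt(233) + m_i)/d_i with (m_0, d_0) = (0, 1). a_0 = floor(sqrt(233)) = 15, since 15^2 = 225 <= 233 < 256 = 16^2.
Iterate m_{i+1} = d_i*a_i - m_i, d_{i+1} = (233 - m_{i+1}^2)/d_i, a_{i+1} = floor((a_0 + m_{i+1})/d_{i+1}):
  m_1 = 1*15 - 0 = 15, d_1 = (233 - 15^2)/1 = 8/1 = 8, a_1 = floor((15 + 15)/8) = 3.
  m_2 = 8*3 - 15 = 9, d_2 = (233 - 9^2)/8 = 152/8 = 19, a_2 = floor((15 + 9)/19) = 1.
  m_3 = 19*1 - 9 = 10, d_3 = (233 - 10^2)/19 = 133/19 = 7, a_3 = floor((15 + 10)/7) = 3.
  m_4 = 7*3 - 10 = 11, d_4 = (233 - 11^2)/7 = 112/7 = 16, a_4 = floor((15 + 11)/16) = 1.
  m_5 = 16*1 - 11 = 5, d_5 = (233 - 5^2)/16 = 208/16 = 13, a_5 = floor((15 + 5)/13) = 1.
  m_6 = 13*1 - 5 = 8, d_6 = (233 - 8^2)/13 = 169/13 = 13, a_6 = floor((15 + 8)/13) = 1.
  m_7 = 13*1 - 8 = 5, d_7 = (233 - 5^2)/13 = 208/13 = 16, a_7 = floor((15 + 5)/16) = 1.
  m_8 = 16*1 - 5 = 11, d_8 = (233 - 11^2)/16 = 112/16 = 7, a_8 = floor((15 + 11)/7) = 3.
  m_9 = 7*3 - 11 = 10, d_9 = (233 - 10^2)/7 = 133/7 = 19, a_9 = floor((15 + 10)/19) = 1.
  m_10 = 19*1 - 10 = 9, d_10 = (233 - 9^2)/19 = 152/19 = 8, a_10 = floor((15 + 9)/8) = 3.
  m_11 = 8*3 - 9 = 15, d_11 = (233 - 15^2)/8 = 8/8 = 1, a_11 = floor((15 + 15)/1) = 30.
  m_12 = 1*30 - 15 = 15, d_12 = (233 - 15^2)/1 = 8/1 = 8: (m_12, d_12) = (m_1, d_1) = (15, 8), so from here the quotients repeat a_1, ..., a_11; the period length is 11.
Hence the expansion of sqrt(233) is a_0 = 15 followed by the repeating block 3, 1, 3, 1, 1, 1, 1, 3, 1, 3, 30 (period 11).

[15; (3, 1, 3, 1, 1, 1, 1, 3, 1, 3, 30)]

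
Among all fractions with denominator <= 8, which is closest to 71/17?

25/6

Expand x = 71/17 as a continued fraction with the Euclidean algorithm:
  71 = 4*17 + 3, so a_0 = 4.
  17 = 5*3 + 2, so a_1 = 5.
  3 = 1*2 + 1, so a_2 = 1.
  2 = 2*1 + 0, so a_3 = 2.
so x = [4; 5, 1, 2].
Convergents (p_i = a_i*p_{i-1} + p_{i-2}, q_i = a_i*q_{i-1} + q_{i-2} with p_{-2}=0, p_{-1}=1, q_{-2}=1, q_{-1}=0), until the denominator exceeds 8:
  i=0: a_0=4, p_0 = 4*1 + 0 = 4, q_0 = 4*0 + 1 = 1.
  i=1: a_1=5, p_1 = 5*4 + 1 = 21, q_1 = 5*1 + 0 = 5.
  i=2: a_2=1, p_2 = 1*21 + 4 = 25, q_2 = 1*5 + 1 = 6.
  i=3: a_3=2, p_3 = 2*25 + 21 = 71, q_3 = 2*6 + 5 = 17.
q_3 = 17 > 8, so the last convergent with denominator <= 8 is p_2/q_2 = 25/6.
The closest fraction with denominator <= 8 is either p_2/q_2 or the intermediate fraction (k*p_2 + p_1)/(k*q_2 + q_1) with the largest k >= 1 whose denominator stays <= 8; these approach x as k grows, and every other convergent or intermediate fraction in range is farther away.
Largest k: floor((8 - q_1)/q_2) = floor((8 - 5)/6) = 0.
Since k = 0, no intermediate fraction beyond p_2/q_2 has denominator <= 8, so the convergent 25/6 is the closest (its error is |71*6 - 25*17|/(17*6) = 1/102).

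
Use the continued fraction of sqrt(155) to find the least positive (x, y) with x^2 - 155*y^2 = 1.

(x, y) = (249, 20)

First expand sqrt(155) as a continued fraction. With x_i = (sqrt(155) + m_i)/d_i and (m_0, d_0) = (0, 1): a_0 = floor(sqrt(155)) = 12, since 12^2 = 144 <= 155 < 169 = 13^2.
Iterate m_{i+1} = d_i*a_i - m_i, d_{i+1} = (155 - m_{i+1}^2)/d_i, a_{i+1} = floor((a_0 + m_{i+1})/d_{i+1}):
  m_1 = 1*12 - 0 = 12, d_1 = (155 - 12^2)/1 = 11/1 = 11, a_1 = floor((12 + 12)/11) = 2.
  m_2 = 11*2 - 12 = 10, d_2 = (155 - 10^2)/11 = 55/11 = 5, a_2 = floor((12 + 10)/5) = 4.
  m_3 = 5*4 - 10 = 10, d_3 = (155 - 10^2)/5 = 55/5 = 11, a_3 = floor((12 + 10)/11) = 2.
  m_4 = 11*2 - 10 = 12, d_4 = (155 - 12^2)/11 = 11/11 = 1, a_4 = floor((12 + 12)/1) = 24.
  m_5 = 1*24 - 12 = 12, d_5 = (155 - 12^2)/1 = 11/1 = 11: (m_5, d_5) = (m_1, d_1) = (12, 11), so from here the quotients repeat a_1, ..., a_4; the period length is 4.
So sqrt(155) = [12; (2, 4, 2, 24)] with period length k = 4.
k is even, so the fundamental solution of x^2 - 155y^2 = 1 is (p_{k-1}, q_{k-1}) = (p_3, q_3); compute convergents through index 3.
Convergents (p_i = a_i*p_{i-1} + p_{i-2}, q_i = a_i*q_{i-1} + q_{i-2} with p_{-2}=0, p_{-1}=1, q_{-2}=1, q_{-1}=0):
  i=0: a_0=12, p_0 = 12*1 + 0 = 12, q_0 = 12*0 + 1 = 1.
  i=1: a_1=2, p_1 = 2*12 + 1 = 25, q_1 = 2*1 + 0 = 2.
  i=2: a_2=4, p_2 = 4*25 + 12 = 112, q_2 = 4*2 + 1 = 9.
  i=3: a_3=2, p_3 = 2*112 + 25 = 249, q_3 = 2*9 + 2 = 20.
Check: 249^2 - 155*20^2 = 62001 - 62000 = 1, so (x, y) = (249, 20) solves the equation, and by the theorem it is the least positive solution.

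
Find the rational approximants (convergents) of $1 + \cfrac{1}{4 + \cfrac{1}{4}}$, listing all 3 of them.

Using the convergent recurrence p_i = a_i*p_{i-1} + p_{i-2}, q_i = a_i*q_{i-1} + q_{i-2} with p_{-2}=0, p_{-1}=1, q_{-2}=1, q_{-1}=0:
  i=0: a_0=1, p_0 = 1*1 + 0 = 1, q_0 = 1*0 + 1 = 1.
  i=1: a_1=4, p_1 = 4*1 + 1 = 5, q_1 = 4*1 + 0 = 4.
  i=2: a_2=4, p_2 = 4*5 + 1 = 21, q_2 = 4*4 + 1 = 17.

1/1, 5/4, 21/17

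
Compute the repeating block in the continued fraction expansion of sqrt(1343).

Write x_i = (sqrt(1343) + m_i)/d_i with (m_0, d_0) = (0, 1). a_0 = floor(sqrt(1343)) = 36, since 36^2 = 1296 <= 1343 < 1369 = 37^2.
Iterate m_{i+1} = d_i*a_i - m_i, d_{i+1} = (1343 - m_{i+1}^2)/d_i, a_{i+1} = floor((a_0 + m_{i+1})/d_{i+1}):
  m_1 = 1*36 - 0 = 36, d_1 = (1343 - 36^2)/1 = 47/1 = 47, a_1 = floor((36 + 36)/47) = 1.
  m_2 = 47*1 - 36 = 11, d_2 = (1343 - 11^2)/47 = 1222/47 = 26, a_2 = floor((36 + 11)/26) = 1.
  m_3 = 26*1 - 11 = 15, d_3 = (1343 - 15^2)/26 = 1118/26 = 43, a_3 = floor((36 + 15)/43) = 1.
  m_4 = 43*1 - 15 = 28, d_4 = (1343 - 28^2)/43 = 559/43 = 13, a_4 = floor((36 + 28)/13) = 4.
  m_5 = 13*4 - 28 = 24, d_5 = (1343 - 24^2)/13 = 767/13 = 59, a_5 = floor((36 + 24)/59) = 1.
  m_6 = 59*1 - 24 = 35, d_6 = (1343 - 35^2)/59 = 118/59 = 2, a_6 = floor((36 + 35)/2) = 35.
  m_7 = 2*35 - 35 = 35, d_7 = (1343 - 35^2)/2 = 118/2 = 59, a_7 = floor((36 + 35)/59) = 1.
  m_8 = 59*1 - 35 = 24, d_8 = (1343 - 24^2)/59 = 767/59 = 13, a_8 = floor((36 + 24)/13) = 4.
  m_9 = 13*4 - 24 = 28, d_9 = (1343 - 28^2)/13 = 559/13 = 43, a_9 = floor((36 + 28)/43) = 1.
  m_10 = 43*1 - 28 = 15, d_10 = (1343 - 15^2)/43 = 1118/43 = 26, a_10 = floor((36 + 15)/26) = 1.
  m_11 = 26*1 - 15 = 11, d_11 = (1343 - 11^2)/26 = 1222/26 = 47, a_11 = floor((36 + 11)/47) = 1.
  m_12 = 47*1 - 11 = 36, d_12 = (1343 - 36^2)/47 = 47/47 = 1, a_12 = floor((36 + 36)/1) = 72.
  m_13 = 1*72 - 36 = 36, d_13 = (1343 - 36^2)/1 = 47/1 = 47: (m_13, d_13) = (m_1, d_1) = (36, 47), so from here the quotients repeat a_1, ..., a_12; the period length is 12.
Hence the expansion of sqrt(1343) is a_0 = 36 followed by the repeating block 1, 1, 1, 4, 1, 35, 1, 4, 1, 1, 1, 72 (period 12).

[36; (1, 1, 1, 4, 1, 35, 1, 4, 1, 1, 1, 72)]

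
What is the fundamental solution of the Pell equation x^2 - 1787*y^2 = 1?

First expand sqrt(1787) as a continued fraction. With x_i = (sqrt(1787) + m_i)/d_i and (m_0, d_0) = (0, 1): a_0 = floor(sqrt(1787)) = 42, since 42^2 = 1764 <= 1787 < 1849 = 43^2.
Iterate m_{i+1} = d_i*a_i - m_i, d_{i+1} = (1787 - m_{i+1}^2)/d_i, a_{i+1} = floor((a_0 + m_{i+1})/d_{i+1}):
  m_1 = 1*42 - 0 = 42, d_1 = (1787 - 42^2)/1 = 23/1 = 23, a_1 = floor((42 + 42)/23) = 3.
  m_2 = 23*3 - 42 = 27, d_2 = (1787 - 27^2)/23 = 1058/23 = 46, a_2 = floor((42 + 27)/46) = 1.
  m_3 = 46*1 - 27 = 19, d_3 = (1787 - 19^2)/46 = 1426/46 = 31, a_3 = floor((42 + 19)/31) = 1.
  m_4 = 31*1 - 19 = 12, d_4 = (1787 - 12^2)/31 = 1643/31 = 53, a_4 = floor((42 + 12)/53) = 1.
  m_5 = 53*1 - 12 = 41, d_5 = (1787 - 41^2)/53 = 106/53 = 2, a_5 = floor((42 + 41)/2) = 41.
  m_6 = 2*41 - 41 = 41, d_6 = (1787 - 41^2)/2 = 106/2 = 53, a_6 = floor((42 + 41)/53) = 1.
  m_7 = 53*1 - 41 = 12, d_7 = (1787 - 12^2)/53 = 1643/53 = 31, a_7 = floor((42 + 12)/31) = 1.
  m_8 = 31*1 - 12 = 19, d_8 = (1787 - 19^2)/31 = 1426/31 = 46, a_8 = floor((42 + 19)/46) = 1.
  m_9 = 46*1 - 19 = 27, d_9 = (1787 - 27^2)/46 = 1058/46 = 23, a_9 = floor((42 + 27)/23) = 3.
  m_10 = 23*3 - 27 = 42, d_10 = (1787 - 42^2)/23 = 23/23 = 1, a_10 = floor((42 + 42)/1) = 84.
  m_11 = 1*84 - 42 = 42, d_11 = (1787 - 42^2)/1 = 23/1 = 23: (m_11, d_11) = (m_1, d_1) = (42, 23), so from here the quotients repeat a_1, ..., a_10; the period length is 10.
So sqrt(1787) = [42; (3, 1, 1, 1, 41, 1, 1, 1, 3, 84)] with period length k = 10.
k is even, so the fundamental solution of x^2 - 1787y^2 = 1 is (p_{k-1}, q_{k-1}) = (p_9, q_9); compute convergents through index 9.
Convergents (p_i = a_i*p_{i-1} + p_{i-2}, q_i = a_i*q_{i-1} + q_{i-2} with p_{-2}=0, p_{-1}=1, q_{-2}=1, q_{-1}=0):
  i=0: a_0=42, p_0 = 42*1 + 0 = 42, q_0 = 42*0 + 1 = 1.
  i=1: a_1=3, p_1 = 3*42 + 1 = 127, q_1 = 3*1 + 0 = 3.
  i=2: a_2=1, p_2 = 1*127 + 42 = 169, q_2 = 1*3 + 1 = 4.
  i=3: a_3=1, p_3 = 1*169 + 127 = 296, q_3 = 1*4 + 3 = 7.
  i=4: a_4=1, p_4 = 1*296 + 169 = 465, q_4 = 1*7 + 4 = 11.
  i=5: a_5=41, p_5 = 41*465 + 296 = 19361, q_5 = 41*11 + 7 = 458.
  i=6: a_6=1, p_6 = 1*19361 + 465 = 19826, q_6 = 1*458 + 11 = 469.
  i=7: a_7=1, p_7 = 1*19826 + 19361 = 39187, q_7 = 1*469 + 458 = 927.
  i=8: a_8=1, p_8 = 1*39187 + 19826 = 59013, q_8 = 1*927 + 469 = 1396.
  i=9: a_9=3, p_9 = 3*59013 + 39187 = 216226, q_9 = 3*1396 + 927 = 5115.
Check: 216226^2 - 1787*5115^2 = 46753683076 - 46753683075 = 1, so (x, y) = (216226, 5115) solves the equation, and by the theorem it is the least positive solution.

(x, y) = (216226, 5115)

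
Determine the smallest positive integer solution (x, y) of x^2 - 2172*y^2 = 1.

First expand sqrt(2172) as a continued fraction. With x_i = (sqrt(2172) + m_i)/d_i and (m_0, d_0) = (0, 1): a_0 = floor(sqrt(2172)) = 46, since 46^2 = 2116 <= 2172 < 2209 = 47^2.
Iterate m_{i+1} = d_i*a_i - m_i, d_{i+1} = (2172 - m_{i+1}^2)/d_i, a_{i+1} = floor((a_0 + m_{i+1})/d_{i+1}):
  m_1 = 1*46 - 0 = 46, d_1 = (2172 - 46^2)/1 = 56/1 = 56, a_1 = floor((46 + 46)/56) = 1.
  m_2 = 56*1 - 46 = 10, d_2 = (2172 - 10^2)/56 = 2072/56 = 37, a_2 = floor((46 + 10)/37) = 1.
  m_3 = 37*1 - 10 = 27, d_3 = (2172 - 27^2)/37 = 1443/37 = 39, a_3 = floor((46 + 27)/39) = 1.
  m_4 = 39*1 - 27 = 12, d_4 = (2172 - 12^2)/39 = 2028/39 = 52, a_4 = floor((46 + 12)/52) = 1.
  m_5 = 52*1 - 12 = 40, d_5 = (2172 - 40^2)/52 = 572/52 = 11, a_5 = floor((46 + 40)/11) = 7.
  m_6 = 11*7 - 40 = 37, d_6 = (2172 - 37^2)/11 = 803/11 = 73, a_6 = floor((46 + 37)/73) = 1.
  m_7 = 73*1 - 37 = 36, d_7 = (2172 - 36^2)/73 = 876/73 = 12, a_7 = floor((46 + 36)/12) = 6.
  m_8 = 12*6 - 36 = 36, d_8 = (2172 - 36^2)/12 = 876/12 = 73, a_8 = floor((46 + 36)/73) = 1.
  m_9 = 73*1 - 36 = 37, d_9 = (2172 - 37^2)/73 = 803/73 = 11, a_9 = floor((46 + 37)/11) = 7.
  m_10 = 11*7 - 37 = 40, d_10 = (2172 - 40^2)/11 = 572/11 = 52, a_10 = floor((46 + 40)/52) = 1.
  m_11 = 52*1 - 40 = 12, d_11 = (2172 - 12^2)/52 = 2028/52 = 39, a_11 = floor((46 + 12)/39) = 1.
  m_12 = 39*1 - 12 = 27, d_12 = (2172 - 27^2)/39 = 1443/39 = 37, a_12 = floor((46 + 27)/37) = 1.
  m_13 = 37*1 - 27 = 10, d_13 = (2172 - 10^2)/37 = 2072/37 = 56, a_13 = floor((46 + 10)/56) = 1.
  m_14 = 56*1 - 10 = 46, d_14 = (2172 - 46^2)/56 = 56/56 = 1, a_14 = floor((46 + 46)/1) = 92.
  m_15 = 1*92 - 46 = 46, d_15 = (2172 - 46^2)/1 = 56/1 = 56: (m_15, d_15) = (m_1, d_1) = (46, 56), so from here the quotients repeat a_1, ..., a_14; the period length is 14.
So sqrt(2172) = [46; (1, 1, 1, 1, 7, 1, 6, 1, 7, 1, 1, 1, 1, 92)] with period length k = 14.
k is even, so the fundamental solution of x^2 - 2172y^2 = 1 is (p_{k-1}, q_{k-1}) = (p_13, q_13); compute convergents through index 13.
Convergents (p_i = a_i*p_{i-1} + p_{i-2}, q_i = a_i*q_{i-1} + q_{i-2} with p_{-2}=0, p_{-1}=1, q_{-2}=1, q_{-1}=0):
  i=0: a_0=46, p_0 = 46*1 + 0 = 46, q_0 = 46*0 + 1 = 1.
  i=1: a_1=1, p_1 = 1*46 + 1 = 47, q_1 = 1*1 + 0 = 1.
  i=2: a_2=1, p_2 = 1*47 + 46 = 93, q_2 = 1*1 + 1 = 2.
  i=3: a_3=1, p_3 = 1*93 + 47 = 140, q_3 = 1*2 + 1 = 3.
  i=4: a_4=1, p_4 = 1*140 + 93 = 233, q_4 = 1*3 + 2 = 5.
  i=5: a_5=7, p_5 = 7*233 + 140 = 1771, q_5 = 7*5 + 3 = 38.
  i=6: a_6=1, p_6 = 1*1771 + 233 = 2004, q_6 = 1*38 + 5 = 43.
  i=7: a_7=6, p_7 = 6*2004 + 1771 = 13795, q_7 = 6*43 + 38 = 296.
  i=8: a_8=1, p_8 = 1*13795 + 2004 = 15799, q_8 = 1*296 + 43 = 339.
  i=9: a_9=7, p_9 = 7*15799 + 13795 = 124388, q_9 = 7*339 + 296 = 2669.
  i=10: a_10=1, p_10 = 1*124388 + 15799 = 140187, q_10 = 1*2669 + 339 = 3008.
  i=11: a_11=1, p_11 = 1*140187 + 124388 = 264575, q_11 = 1*3008 + 2669 = 5677.
  i=12: a_12=1, p_12 = 1*264575 + 140187 = 404762, q_12 = 1*5677 + 3008 = 8685.
  i=13: a_13=1, p_13 = 1*404762 + 264575 = 669337, q_13 = 1*8685 + 5677 = 14362.
Check: 669337^2 - 2172*14362^2 = 448012019569 - 448012019568 = 1, so (x, y) = (669337, 14362) solves the equation, and by the theorem it is the least positive solution.

(x, y) = (669337, 14362)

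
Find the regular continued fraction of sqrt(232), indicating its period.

Write x_i = (sqrt(232) + m_i)/d_i with (m_0, d_0) = (0, 1). a_0 = floor(sqrt(232)) = 15, since 15^2 = 225 <= 232 < 256 = 16^2.
Iterate m_{i+1} = d_i*a_i - m_i, d_{i+1} = (232 - m_{i+1}^2)/d_i, a_{i+1} = floor((a_0 + m_{i+1})/d_{i+1}):
  m_1 = 1*15 - 0 = 15, d_1 = (232 - 15^2)/1 = 7/1 = 7, a_1 = floor((15 + 15)/7) = 4.
  m_2 = 7*4 - 15 = 13, d_2 = (232 - 13^2)/7 = 63/7 = 9, a_2 = floor((15 + 13)/9) = 3.
  m_3 = 9*3 - 13 = 14, d_3 = (232 - 14^2)/9 = 36/9 = 4, a_3 = floor((15 + 14)/4) = 7.
  m_4 = 4*7 - 14 = 14, d_4 = (232 - 14^2)/4 = 36/4 = 9, a_4 = floor((15 + 14)/9) = 3.
  m_5 = 9*3 - 14 = 13, d_5 = (232 - 13^2)/9 = 63/9 = 7, a_5 = floor((15 + 13)/7) = 4.
  m_6 = 7*4 - 13 = 15, d_6 = (232 - 15^2)/7 = 7/7 = 1, a_6 = floor((15 + 15)/1) = 30.
  m_7 = 1*30 - 15 = 15, d_7 = (232 - 15^2)/1 = 7/1 = 7: (m_7, d_7) = (m_1, d_1) = (15, 7), so from here the quotients repeat a_1, ..., a_6; the period length is 6.
Hence the expansion of sqrt(232) is a_0 = 15 followed by the repeating block 4, 3, 7, 3, 4, 30 (period 6).

[15; (4, 3, 7, 3, 4, 30)]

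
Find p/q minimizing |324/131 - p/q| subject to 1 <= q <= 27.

Expand x = 324/131 as a continued fraction with the Euclidean algorithm:
  324 = 2*131 + 62, so a_0 = 2.
  131 = 2*62 + 7, so a_1 = 2.
  62 = 8*7 + 6, so a_2 = 8.
  7 = 1*6 + 1, so a_3 = 1.
  6 = 6*1 + 0, so a_4 = 6.
so x = [2; 2, 8, 1, 6].
Convergents (p_i = a_i*p_{i-1} + p_{i-2}, q_i = a_i*q_{i-1} + q_{i-2} with p_{-2}=0, p_{-1}=1, q_{-2}=1, q_{-1}=0), until the denominator exceeds 27:
  i=0: a_0=2, p_0 = 2*1 + 0 = 2, q_0 = 2*0 + 1 = 1.
  i=1: a_1=2, p_1 = 2*2 + 1 = 5, q_1 = 2*1 + 0 = 2.
  i=2: a_2=8, p_2 = 8*5 + 2 = 42, q_2 = 8*2 + 1 = 17.
  i=3: a_3=1, p_3 = 1*42 + 5 = 47, q_3 = 1*17 + 2 = 19.
  i=4: a_4=6, p_4 = 6*47 + 42 = 324, q_4 = 6*19 + 17 = 131.
q_4 = 131 > 27, so the last convergent with denominator <= 27 is p_3/q_3 = 47/19.
The closest fraction with denominator <= 27 is either p_3/q_3 or the intermediate fraction (k*p_3 + p_2)/(k*q_3 + q_2) with the largest k >= 1 whose denominator stays <= 27; these approach x as k grows, and every other convergent or intermediate fraction in range is farther away.
Largest k: floor((27 - q_2)/q_3) = floor((27 - 17)/19) = 0.
Since k = 0, no intermediate fraction beyond p_3/q_3 has denominator <= 27, so the convergent 47/19 is the closest (its error is |324*19 - 47*131|/(131*19) = 1/2489).

47/19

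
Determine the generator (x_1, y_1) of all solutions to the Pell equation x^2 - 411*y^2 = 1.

First expand sqrt(411) as a continued fraction. With x_i = (sqrt(411) + m_i)/d_i and (m_0, d_0) = (0, 1): a_0 = floor(sqrt(411)) = 20, since 20^2 = 400 <= 411 < 441 = 21^2.
Iterate m_{i+1} = d_i*a_i - m_i, d_{i+1} = (411 - m_{i+1}^2)/d_i, a_{i+1} = floor((a_0 + m_{i+1})/d_{i+1}):
  m_1 = 1*20 - 0 = 20, d_1 = (411 - 20^2)/1 = 11/1 = 11, a_1 = floor((20 + 20)/11) = 3.
  m_2 = 11*3 - 20 = 13, d_2 = (411 - 13^2)/11 = 242/11 = 22, a_2 = floor((20 + 13)/22) = 1.
  m_3 = 22*1 - 13 = 9, d_3 = (411 - 9^2)/22 = 330/22 = 15, a_3 = floor((20 + 9)/15) = 1.
  m_4 = 15*1 - 9 = 6, d_4 = (411 - 6^2)/15 = 375/15 = 25, a_4 = floor((20 + 6)/25) = 1.
  m_5 = 25*1 - 6 = 19, d_5 = (411 - 19^2)/25 = 50/25 = 2, a_5 = floor((20 + 19)/2) = 19.
  m_6 = 2*19 - 19 = 19, d_6 = (411 - 19^2)/2 = 50/2 = 25, a_6 = floor((20 + 19)/25) = 1.
  m_7 = 25*1 - 19 = 6, d_7 = (411 - 6^2)/25 = 375/25 = 15, a_7 = floor((20 + 6)/15) = 1.
  m_8 = 15*1 - 6 = 9, d_8 = (411 - 9^2)/15 = 330/15 = 22, a_8 = floor((20 + 9)/22) = 1.
  m_9 = 22*1 - 9 = 13, d_9 = (411 - 13^2)/22 = 242/22 = 11, a_9 = floor((20 + 13)/11) = 3.
  m_10 = 11*3 - 13 = 20, d_10 = (411 - 20^2)/11 = 11/11 = 1, a_10 = floor((20 + 20)/1) = 40.
  m_11 = 1*40 - 20 = 20, d_11 = (411 - 20^2)/1 = 11/1 = 11: (m_11, d_11) = (m_1, d_1) = (20, 11), so from here the quotients repeat a_1, ..., a_10; the period length is 10.
So sqrt(411) = [20; (3, 1, 1, 1, 19, 1, 1, 1, 3, 40)] with period length k = 10.
k is even, so the fundamental solution of x^2 - 411y^2 = 1 is (p_{k-1}, q_{k-1}) = (p_9, q_9); compute convergents through index 9.
Convergents (p_i = a_i*p_{i-1} + p_{i-2}, q_i = a_i*q_{i-1} + q_{i-2} with p_{-2}=0, p_{-1}=1, q_{-2}=1, q_{-1}=0):
  i=0: a_0=20, p_0 = 20*1 + 0 = 20, q_0 = 20*0 + 1 = 1.
  i=1: a_1=3, p_1 = 3*20 + 1 = 61, q_1 = 3*1 + 0 = 3.
  i=2: a_2=1, p_2 = 1*61 + 20 = 81, q_2 = 1*3 + 1 = 4.
  i=3: a_3=1, p_3 = 1*81 + 61 = 142, q_3 = 1*4 + 3 = 7.
  i=4: a_4=1, p_4 = 1*142 + 81 = 223, q_4 = 1*7 + 4 = 11.
  i=5: a_5=19, p_5 = 19*223 + 142 = 4379, q_5 = 19*11 + 7 = 216.
  i=6: a_6=1, p_6 = 1*4379 + 223 = 4602, q_6 = 1*216 + 11 = 227.
  i=7: a_7=1, p_7 = 1*4602 + 4379 = 8981, q_7 = 1*227 + 216 = 443.
  i=8: a_8=1, p_8 = 1*8981 + 4602 = 13583, q_8 = 1*443 + 227 = 670.
  i=9: a_9=3, p_9 = 3*13583 + 8981 = 49730, q_9 = 3*670 + 443 = 2453.
Check: 49730^2 - 411*2453^2 = 2473072900 - 2473072899 = 1, so (x, y) = (49730, 2453) solves the equation, and by the theorem it is the least positive solution.

(x, y) = (49730, 2453)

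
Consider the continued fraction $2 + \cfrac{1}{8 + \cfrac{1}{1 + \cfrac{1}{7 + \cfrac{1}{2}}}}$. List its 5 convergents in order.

2/1, 17/8, 19/9, 150/71, 319/151

Using the convergent recurrence p_i = a_i*p_{i-1} + p_{i-2}, q_i = a_i*q_{i-1} + q_{i-2} with p_{-2}=0, p_{-1}=1, q_{-2}=1, q_{-1}=0:
  i=0: a_0=2, p_0 = 2*1 + 0 = 2, q_0 = 2*0 + 1 = 1.
  i=1: a_1=8, p_1 = 8*2 + 1 = 17, q_1 = 8*1 + 0 = 8.
  i=2: a_2=1, p_2 = 1*17 + 2 = 19, q_2 = 1*8 + 1 = 9.
  i=3: a_3=7, p_3 = 7*19 + 17 = 150, q_3 = 7*9 + 8 = 71.
  i=4: a_4=2, p_4 = 2*150 + 19 = 319, q_4 = 2*71 + 9 = 151.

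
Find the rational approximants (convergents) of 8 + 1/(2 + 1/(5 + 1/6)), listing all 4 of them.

Using the convergent recurrence p_i = a_i*p_{i-1} + p_{i-2}, q_i = a_i*q_{i-1} + q_{i-2} with p_{-2}=0, p_{-1}=1, q_{-2}=1, q_{-1}=0:
  i=0: a_0=8, p_0 = 8*1 + 0 = 8, q_0 = 8*0 + 1 = 1.
  i=1: a_1=2, p_1 = 2*8 + 1 = 17, q_1 = 2*1 + 0 = 2.
  i=2: a_2=5, p_2 = 5*17 + 8 = 93, q_2 = 5*2 + 1 = 11.
  i=3: a_3=6, p_3 = 6*93 + 17 = 575, q_3 = 6*11 + 2 = 68.

8/1, 17/2, 93/11, 575/68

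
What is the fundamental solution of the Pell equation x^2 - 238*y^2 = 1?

(x, y) = (11663, 756)

First expand sqrt(238) as a continued fraction. With x_i = (sqrt(238) + m_i)/d_i and (m_0, d_0) = (0, 1): a_0 = floor(sqrt(238)) = 15, since 15^2 = 225 <= 238 < 256 = 16^2.
Iterate m_{i+1} = d_i*a_i - m_i, d_{i+1} = (238 - m_{i+1}^2)/d_i, a_{i+1} = floor((a_0 + m_{i+1})/d_{i+1}):
  m_1 = 1*15 - 0 = 15, d_1 = (238 - 15^2)/1 = 13/1 = 13, a_1 = floor((15 + 15)/13) = 2.
  m_2 = 13*2 - 15 = 11, d_2 = (238 - 11^2)/13 = 117/13 = 9, a_2 = floor((15 + 11)/9) = 2.
  m_3 = 9*2 - 11 = 7, d_3 = (238 - 7^2)/9 = 189/9 = 21, a_3 = floor((15 + 7)/21) = 1.
  m_4 = 21*1 - 7 = 14, d_4 = (238 - 14^2)/21 = 42/21 = 2, a_4 = floor((15 + 14)/2) = 14.
  m_5 = 2*14 - 14 = 14, d_5 = (238 - 14^2)/2 = 42/2 = 21, a_5 = floor((15 + 14)/21) = 1.
  m_6 = 21*1 - 14 = 7, d_6 = (238 - 7^2)/21 = 189/21 = 9, a_6 = floor((15 + 7)/9) = 2.
  m_7 = 9*2 - 7 = 11, d_7 = (238 - 11^2)/9 = 117/9 = 13, a_7 = floor((15 + 11)/13) = 2.
  m_8 = 13*2 - 11 = 15, d_8 = (238 - 15^2)/13 = 13/13 = 1, a_8 = floor((15 + 15)/1) = 30.
  m_9 = 1*30 - 15 = 15, d_9 = (238 - 15^2)/1 = 13/1 = 13: (m_9, d_9) = (m_1, d_1) = (15, 13), so from here the quotients repeat a_1, ..., a_8; the period length is 8.
So sqrt(238) = [15; (2, 2, 1, 14, 1, 2, 2, 30)] with period length k = 8.
k is even, so the fundamental solution of x^2 - 238y^2 = 1 is (p_{k-1}, q_{k-1}) = (p_7, q_7); compute convergents through index 7.
Convergents (p_i = a_i*p_{i-1} + p_{i-2}, q_i = a_i*q_{i-1} + q_{i-2} with p_{-2}=0, p_{-1}=1, q_{-2}=1, q_{-1}=0):
  i=0: a_0=15, p_0 = 15*1 + 0 = 15, q_0 = 15*0 + 1 = 1.
  i=1: a_1=2, p_1 = 2*15 + 1 = 31, q_1 = 2*1 + 0 = 2.
  i=2: a_2=2, p_2 = 2*31 + 15 = 77, q_2 = 2*2 + 1 = 5.
  i=3: a_3=1, p_3 = 1*77 + 31 = 108, q_3 = 1*5 + 2 = 7.
  i=4: a_4=14, p_4 = 14*108 + 77 = 1589, q_4 = 14*7 + 5 = 103.
  i=5: a_5=1, p_5 = 1*1589 + 108 = 1697, q_5 = 1*103 + 7 = 110.
  i=6: a_6=2, p_6 = 2*1697 + 1589 = 4983, q_6 = 2*110 + 103 = 323.
  i=7: a_7=2, p_7 = 2*4983 + 1697 = 11663, q_7 = 2*323 + 110 = 756.
Check: 11663^2 - 238*756^2 = 136025569 - 136025568 = 1, so (x, y) = (11663, 756) solves the equation, and by the theorem it is the least positive solution.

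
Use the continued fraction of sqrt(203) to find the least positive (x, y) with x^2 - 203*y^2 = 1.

First expand sqrt(203) as a continued fraction. With x_i = (sqrt(203) + m_i)/d_i and (m_0, d_0) = (0, 1): a_0 = floor(sqrt(203)) = 14, since 14^2 = 196 <= 203 < 225 = 15^2.
Iterate m_{i+1} = d_i*a_i - m_i, d_{i+1} = (203 - m_{i+1}^2)/d_i, a_{i+1} = floor((a_0 + m_{i+1})/d_{i+1}):
  m_1 = 1*14 - 0 = 14, d_1 = (203 - 14^2)/1 = 7/1 = 7, a_1 = floor((14 + 14)/7) = 4.
  m_2 = 7*4 - 14 = 14, d_2 = (203 - 14^2)/7 = 7/7 = 1, a_2 = floor((14 + 14)/1) = 28.
  m_3 = 1*28 - 14 = 14, d_3 = (203 - 14^2)/1 = 7/1 = 7: (m_3, d_3) = (m_1, d_1) = (14, 7), so from here the quotients repeat a_1, a_2; the period length is 2.
So sqrt(203) = [14; (4, 28)] with period length k = 2.
k is even, so the fundamental solution of x^2 - 203y^2 = 1 is (p_{k-1}, q_{k-1}) = (p_1, q_1); compute convergents through index 1.
Convergents (p_i = a_i*p_{i-1} + p_{i-2}, q_i = a_i*q_{i-1} + q_{i-2} with p_{-2}=0, p_{-1}=1, q_{-2}=1, q_{-1}=0):
  i=0: a_0=14, p_0 = 14*1 + 0 = 14, q_0 = 14*0 + 1 = 1.
  i=1: a_1=4, p_1 = 4*14 + 1 = 57, q_1 = 4*1 + 0 = 4.
Check: 57^2 - 203*4^2 = 3249 - 3248 = 1, so (x, y) = (57, 4) solves the equation, and by the theorem it is the least positive solution.

(x, y) = (57, 4)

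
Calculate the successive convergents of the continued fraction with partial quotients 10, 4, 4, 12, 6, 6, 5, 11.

Using the convergent recurrence p_i = a_i*p_{i-1} + p_{i-2}, q_i = a_i*q_{i-1} + q_{i-2} with p_{-2}=0, p_{-1}=1, q_{-2}=1, q_{-1}=0:
  i=0: a_0=10, p_0 = 10*1 + 0 = 10, q_0 = 10*0 + 1 = 1.
  i=1: a_1=4, p_1 = 4*10 + 1 = 41, q_1 = 4*1 + 0 = 4.
  i=2: a_2=4, p_2 = 4*41 + 10 = 174, q_2 = 4*4 + 1 = 17.
  i=3: a_3=12, p_3 = 12*174 + 41 = 2129, q_3 = 12*17 + 4 = 208.
  i=4: a_4=6, p_4 = 6*2129 + 174 = 12948, q_4 = 6*208 + 17 = 1265.
  i=5: a_5=6, p_5 = 6*12948 + 2129 = 79817, q_5 = 6*1265 + 208 = 7798.
  i=6: a_6=5, p_6 = 5*79817 + 12948 = 412033, q_6 = 5*7798 + 1265 = 40255.
  i=7: a_7=11, p_7 = 11*412033 + 79817 = 4612180, q_7 = 11*40255 + 7798 = 450603.

10/1, 41/4, 174/17, 2129/208, 12948/1265, 79817/7798, 412033/40255, 4612180/450603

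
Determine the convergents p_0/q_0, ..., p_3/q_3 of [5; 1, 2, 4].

Using the convergent recurrence p_i = a_i*p_{i-1} + p_{i-2}, q_i = a_i*q_{i-1} + q_{i-2} with p_{-2}=0, p_{-1}=1, q_{-2}=1, q_{-1}=0:
  i=0: a_0=5, p_0 = 5*1 + 0 = 5, q_0 = 5*0 + 1 = 1.
  i=1: a_1=1, p_1 = 1*5 + 1 = 6, q_1 = 1*1 + 0 = 1.
  i=2: a_2=2, p_2 = 2*6 + 5 = 17, q_2 = 2*1 + 1 = 3.
  i=3: a_3=4, p_3 = 4*17 + 6 = 74, q_3 = 4*3 + 1 = 13.

5/1, 6/1, 17/3, 74/13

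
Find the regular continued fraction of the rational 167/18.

[9; 3, 1, 1, 2]

Run the Euclidean algorithm on 167 and 18; the successive quotients are the partial quotients a_0, a_1, ... (each step inverts the fractional part left over by the previous one):
  167 = 9*18 + 5, so a_0 = 9.
  18 = 3*5 + 3, so a_1 = 3.
  5 = 1*3 + 2, so a_2 = 1.
  3 = 1*2 + 1, so a_3 = 1.
  2 = 2*1 + 0, so a_4 = 2.
The remainder reaches 0 after 5 divisions, so the expansion has 5 partial quotients, read off in order.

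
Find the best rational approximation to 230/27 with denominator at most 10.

17/2

Expand x = 230/27 as a continued fraction with the Euclidean algorithm:
  230 = 8*27 + 14, so a_0 = 8.
  27 = 1*14 + 13, so a_1 = 1.
  14 = 1*13 + 1, so a_2 = 1.
  13 = 13*1 + 0, so a_3 = 13.
so x = [8; 1, 1, 13].
Convergents (p_i = a_i*p_{i-1} + p_{i-2}, q_i = a_i*q_{i-1} + q_{i-2} with p_{-2}=0, p_{-1}=1, q_{-2}=1, q_{-1}=0), until the denominator exceeds 10:
  i=0: a_0=8, p_0 = 8*1 + 0 = 8, q_0 = 8*0 + 1 = 1.
  i=1: a_1=1, p_1 = 1*8 + 1 = 9, q_1 = 1*1 + 0 = 1.
  i=2: a_2=1, p_2 = 1*9 + 8 = 17, q_2 = 1*1 + 1 = 2.
  i=3: a_3=13, p_3 = 13*17 + 9 = 230, q_3 = 13*2 + 1 = 27.
q_3 = 27 > 10, so the last convergent with denominator <= 10 is p_2/q_2 = 17/2.
The closest fraction with denominator <= 10 is either p_2/q_2 or the intermediate fraction (k*p_2 + p_1)/(k*q_2 + q_1) with the largest k >= 1 whose denominator stays <= 10; these approach x as k grows, and every other convergent or intermediate fraction in range is farther away.
Largest k: floor((10 - q_1)/q_2) = floor((10 - 1)/2) = 4.
That gives (4*17 + 9)/(4*2 + 1) = 77/9.
Compare the errors: |x - 17/2| = |230*2 - 17*27|/(27*2) = 1/54, and |x - 77/9| = |230*9 - 77*27|/(27*9) = 9/243.
Cross-multiplying, 1*243 = 243 < 486 = 9*54, so 1/54 is smaller: the convergent 17/2 is closer to x than 77/9.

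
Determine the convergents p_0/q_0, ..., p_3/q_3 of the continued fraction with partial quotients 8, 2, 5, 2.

8/1, 17/2, 93/11, 203/24

Using the convergent recurrence p_i = a_i*p_{i-1} + p_{i-2}, q_i = a_i*q_{i-1} + q_{i-2} with p_{-2}=0, p_{-1}=1, q_{-2}=1, q_{-1}=0:
  i=0: a_0=8, p_0 = 8*1 + 0 = 8, q_0 = 8*0 + 1 = 1.
  i=1: a_1=2, p_1 = 2*8 + 1 = 17, q_1 = 2*1 + 0 = 2.
  i=2: a_2=5, p_2 = 5*17 + 8 = 93, q_2 = 5*2 + 1 = 11.
  i=3: a_3=2, p_3 = 2*93 + 17 = 203, q_3 = 2*11 + 2 = 24.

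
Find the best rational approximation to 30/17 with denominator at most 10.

16/9

Expand x = 30/17 as a continued fraction with the Euclidean algorithm:
  30 = 1*17 + 13, so a_0 = 1.
  17 = 1*13 + 4, so a_1 = 1.
  13 = 3*4 + 1, so a_2 = 3.
  4 = 4*1 + 0, so a_3 = 4.
so x = [1; 1, 3, 4].
Convergents (p_i = a_i*p_{i-1} + p_{i-2}, q_i = a_i*q_{i-1} + q_{i-2} with p_{-2}=0, p_{-1}=1, q_{-2}=1, q_{-1}=0), until the denominator exceeds 10:
  i=0: a_0=1, p_0 = 1*1 + 0 = 1, q_0 = 1*0 + 1 = 1.
  i=1: a_1=1, p_1 = 1*1 + 1 = 2, q_1 = 1*1 + 0 = 1.
  i=2: a_2=3, p_2 = 3*2 + 1 = 7, q_2 = 3*1 + 1 = 4.
  i=3: a_3=4, p_3 = 4*7 + 2 = 30, q_3 = 4*4 + 1 = 17.
q_3 = 17 > 10, so the last convergent with denominator <= 10 is p_2/q_2 = 7/4.
The closest fraction with denominator <= 10 is either p_2/q_2 or the intermediate fraction (k*p_2 + p_1)/(k*q_2 + q_1) with the largest k >= 1 whose denominator stays <= 10; these approach x as k grows, and every other convergent or intermediate fraction in range is farther away.
Largest k: floor((10 - q_1)/q_2) = floor((10 - 1)/4) = 2.
That gives (2*7 + 2)/(2*4 + 1) = 16/9.
Compare the errors: |x - 7/4| = |30*4 - 7*17|/(17*4) = 1/68, and |x - 16/9| = |30*9 - 16*17|/(17*9) = 2/153.
Cross-multiplying, 2*68 = 136 < 153 = 1*153, so 2/153 is smaller: the intermediate fraction 16/9 is closer to x than 7/4.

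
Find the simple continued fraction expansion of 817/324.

[2; 1, 1, 11, 14]

Run the Euclidean algorithm on 817 and 324; the successive quotients are the partial quotients a_0, a_1, ... (each step inverts the fractional part left over by the previous one):
  817 = 2*324 + 169, so a_0 = 2.
  324 = 1*169 + 155, so a_1 = 1.
  169 = 1*155 + 14, so a_2 = 1.
  155 = 11*14 + 1, so a_3 = 11.
  14 = 14*1 + 0, so a_4 = 14.
The remainder reaches 0 after 5 divisions, so the expansion has 5 partial quotients, read off in order.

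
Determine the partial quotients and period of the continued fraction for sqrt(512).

[22; (1, 1, 1, 2, 6, 11, 6, 2, 1, 1, 1, 44)]

Write x_i = (sqrt(512) + m_i)/d_i with (m_0, d_0) = (0, 1). a_0 = floor(sqrt(512)) = 22, since 22^2 = 484 <= 512 < 529 = 23^2.
Iterate m_{i+1} = d_i*a_i - m_i, d_{i+1} = (512 - m_{i+1}^2)/d_i, a_{i+1} = floor((a_0 + m_{i+1})/d_{i+1}):
  m_1 = 1*22 - 0 = 22, d_1 = (512 - 22^2)/1 = 28/1 = 28, a_1 = floor((22 + 22)/28) = 1.
  m_2 = 28*1 - 22 = 6, d_2 = (512 - 6^2)/28 = 476/28 = 17, a_2 = floor((22 + 6)/17) = 1.
  m_3 = 17*1 - 6 = 11, d_3 = (512 - 11^2)/17 = 391/17 = 23, a_3 = floor((22 + 11)/23) = 1.
  m_4 = 23*1 - 11 = 12, d_4 = (512 - 12^2)/23 = 368/23 = 16, a_4 = floor((22 + 12)/16) = 2.
  m_5 = 16*2 - 12 = 20, d_5 = (512 - 20^2)/16 = 112/16 = 7, a_5 = floor((22 + 20)/7) = 6.
  m_6 = 7*6 - 20 = 22, d_6 = (512 - 22^2)/7 = 28/7 = 4, a_6 = floor((22 + 22)/4) = 11.
  m_7 = 4*11 - 22 = 22, d_7 = (512 - 22^2)/4 = 28/4 = 7, a_7 = floor((22 + 22)/7) = 6.
  m_8 = 7*6 - 22 = 20, d_8 = (512 - 20^2)/7 = 112/7 = 16, a_8 = floor((22 + 20)/16) = 2.
  m_9 = 16*2 - 20 = 12, d_9 = (512 - 12^2)/16 = 368/16 = 23, a_9 = floor((22 + 12)/23) = 1.
  m_10 = 23*1 - 12 = 11, d_10 = (512 - 11^2)/23 = 391/23 = 17, a_10 = floor((22 + 11)/17) = 1.
  m_11 = 17*1 - 11 = 6, d_11 = (512 - 6^2)/17 = 476/17 = 28, a_11 = floor((22 + 6)/28) = 1.
  m_12 = 28*1 - 6 = 22, d_12 = (512 - 22^2)/28 = 28/28 = 1, a_12 = floor((22 + 22)/1) = 44.
  m_13 = 1*44 - 22 = 22, d_13 = (512 - 22^2)/1 = 28/1 = 28: (m_13, d_13) = (m_1, d_1) = (22, 28), so from here the quotients repeat a_1, ..., a_12; the period length is 12.
Hence the expansion of sqrt(512) is a_0 = 22 followed by the repeating block 1, 1, 1, 2, 6, 11, 6, 2, 1, 1, 1, 44 (period 12).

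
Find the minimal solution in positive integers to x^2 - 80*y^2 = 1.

(x, y) = (9, 1)

First expand sqrt(80) as a continued fraction. With x_i = (sqrt(80) + m_i)/d_i and (m_0, d_0) = (0, 1): a_0 = floor(sqrt(80)) = 8, since 8^2 = 64 <= 80 < 81 = 9^2.
Iterate m_{i+1} = d_i*a_i - m_i, d_{i+1} = (80 - m_{i+1}^2)/d_i, a_{i+1} = floor((a_0 + m_{i+1})/d_{i+1}):
  m_1 = 1*8 - 0 = 8, d_1 = (80 - 8^2)/1 = 16/1 = 16, a_1 = floor((8 + 8)/16) = 1.
  m_2 = 16*1 - 8 = 8, d_2 = (80 - 8^2)/16 = 16/16 = 1, a_2 = floor((8 + 8)/1) = 16.
  m_3 = 1*16 - 8 = 8, d_3 = (80 - 8^2)/1 = 16/1 = 16: (m_3, d_3) = (m_1, d_1) = (8, 16), so from here the quotients repeat a_1, a_2; the period length is 2.
So sqrt(80) = [8; (1, 16)] with period length k = 2.
k is even, so the fundamental solution of x^2 - 80y^2 = 1 is (p_{k-1}, q_{k-1}) = (p_1, q_1); compute convergents through index 1.
Convergents (p_i = a_i*p_{i-1} + p_{i-2}, q_i = a_i*q_{i-1} + q_{i-2} with p_{-2}=0, p_{-1}=1, q_{-2}=1, q_{-1}=0):
  i=0: a_0=8, p_0 = 8*1 + 0 = 8, q_0 = 8*0 + 1 = 1.
  i=1: a_1=1, p_1 = 1*8 + 1 = 9, q_1 = 1*1 + 0 = 1.
Check: 9^2 - 80*1^2 = 81 - 80 = 1, so (x, y) = (9, 1) solves the equation, and by the theorem it is the least positive solution.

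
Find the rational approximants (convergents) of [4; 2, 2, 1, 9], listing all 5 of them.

Using the convergent recurrence p_i = a_i*p_{i-1} + p_{i-2}, q_i = a_i*q_{i-1} + q_{i-2} with p_{-2}=0, p_{-1}=1, q_{-2}=1, q_{-1}=0:
  i=0: a_0=4, p_0 = 4*1 + 0 = 4, q_0 = 4*0 + 1 = 1.
  i=1: a_1=2, p_1 = 2*4 + 1 = 9, q_1 = 2*1 + 0 = 2.
  i=2: a_2=2, p_2 = 2*9 + 4 = 22, q_2 = 2*2 + 1 = 5.
  i=3: a_3=1, p_3 = 1*22 + 9 = 31, q_3 = 1*5 + 2 = 7.
  i=4: a_4=9, p_4 = 9*31 + 22 = 301, q_4 = 9*7 + 5 = 68.

4/1, 9/2, 22/5, 31/7, 301/68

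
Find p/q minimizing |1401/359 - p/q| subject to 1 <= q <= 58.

Expand x = 1401/359 as a continued fraction with the Euclidean algorithm:
  1401 = 3*359 + 324, so a_0 = 3.
  359 = 1*324 + 35, so a_1 = 1.
  324 = 9*35 + 9, so a_2 = 9.
  35 = 3*9 + 8, so a_3 = 3.
  9 = 1*8 + 1, so a_4 = 1.
  8 = 8*1 + 0, so a_5 = 8.
so x = [3; 1, 9, 3, 1, 8].
Convergents (p_i = a_i*p_{i-1} + p_{i-2}, q_i = a_i*q_{i-1} + q_{i-2} with p_{-2}=0, p_{-1}=1, q_{-2}=1, q_{-1}=0), until the denominator exceeds 58:
  i=0: a_0=3, p_0 = 3*1 + 0 = 3, q_0 = 3*0 + 1 = 1.
  i=1: a_1=1, p_1 = 1*3 + 1 = 4, q_1 = 1*1 + 0 = 1.
  i=2: a_2=9, p_2 = 9*4 + 3 = 39, q_2 = 9*1 + 1 = 10.
  i=3: a_3=3, p_3 = 3*39 + 4 = 121, q_3 = 3*10 + 1 = 31.
  i=4: a_4=1, p_4 = 1*121 + 39 = 160, q_4 = 1*31 + 10 = 41.
  i=5: a_5=8, p_5 = 8*160 + 121 = 1401, q_5 = 8*41 + 31 = 359.
q_5 = 359 > 58, so the last convergent with denominator <= 58 is p_4/q_4 = 160/41.
The closest fraction with denominator <= 58 is either p_4/q_4 or the intermediate fraction (k*p_4 + p_3)/(k*q_4 + q_3) with the largest k >= 1 whose denominator stays <= 58; these approach x as k grows, and every other convergent or intermediate fraction in range is farther away.
Largest k: floor((58 - q_3)/q_4) = floor((58 - 31)/41) = 0.
Since k = 0, no intermediate fraction beyond p_4/q_4 has denominator <= 58, so the convergent 160/41 is the closest (its error is |1401*41 - 160*359|/(359*41) = 1/14719).

160/41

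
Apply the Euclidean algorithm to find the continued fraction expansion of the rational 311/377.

[0; 1, 4, 1, 2, 2, 9]

Run the Euclidean algorithm on 311 and 377; the successive quotients are the partial quotients a_0, a_1, ... (each step inverts the fractional part left over by the previous one):
  311 = 0*377 + 311, so a_0 = 0.
  377 = 1*311 + 66, so a_1 = 1.
  311 = 4*66 + 47, so a_2 = 4.
  66 = 1*47 + 19, so a_3 = 1.
  47 = 2*19 + 9, so a_4 = 2.
  19 = 2*9 + 1, so a_5 = 2.
  9 = 9*1 + 0, so a_6 = 9.
The remainder reaches 0 after 7 divisions, so the expansion has 7 partial quotients, read off in order.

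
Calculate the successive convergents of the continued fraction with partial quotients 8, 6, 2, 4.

8/1, 49/6, 106/13, 473/58

Using the convergent recurrence p_i = a_i*p_{i-1} + p_{i-2}, q_i = a_i*q_{i-1} + q_{i-2} with p_{-2}=0, p_{-1}=1, q_{-2}=1, q_{-1}=0:
  i=0: a_0=8, p_0 = 8*1 + 0 = 8, q_0 = 8*0 + 1 = 1.
  i=1: a_1=6, p_1 = 6*8 + 1 = 49, q_1 = 6*1 + 0 = 6.
  i=2: a_2=2, p_2 = 2*49 + 8 = 106, q_2 = 2*6 + 1 = 13.
  i=3: a_3=4, p_3 = 4*106 + 49 = 473, q_3 = 4*13 + 6 = 58.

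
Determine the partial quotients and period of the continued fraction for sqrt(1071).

[32; (1, 2, 1, 1, 1, 6, 1, 1, 1, 2, 1, 64)]

Write x_i = (sqrt(1071) + m_i)/d_i with (m_0, d_0) = (0, 1). a_0 = floor(sqrt(1071)) = 32, since 32^2 = 1024 <= 1071 < 1089 = 33^2.
Iterate m_{i+1} = d_i*a_i - m_i, d_{i+1} = (1071 - m_{i+1}^2)/d_i, a_{i+1} = floor((a_0 + m_{i+1})/d_{i+1}):
  m_1 = 1*32 - 0 = 32, d_1 = (1071 - 32^2)/1 = 47/1 = 47, a_1 = floor((32 + 32)/47) = 1.
  m_2 = 47*1 - 32 = 15, d_2 = (1071 - 15^2)/47 = 846/47 = 18, a_2 = floor((32 + 15)/18) = 2.
  m_3 = 18*2 - 15 = 21, d_3 = (1071 - 21^2)/18 = 630/18 = 35, a_3 = floor((32 + 21)/35) = 1.
  m_4 = 35*1 - 21 = 14, d_4 = (1071 - 14^2)/35 = 875/35 = 25, a_4 = floor((32 + 14)/25) = 1.
  m_5 = 25*1 - 14 = 11, d_5 = (1071 - 11^2)/25 = 950/25 = 38, a_5 = floor((32 + 11)/38) = 1.
  m_6 = 38*1 - 11 = 27, d_6 = (1071 - 27^2)/38 = 342/38 = 9, a_6 = floor((32 + 27)/9) = 6.
  m_7 = 9*6 - 27 = 27, d_7 = (1071 - 27^2)/9 = 342/9 = 38, a_7 = floor((32 + 27)/38) = 1.
  m_8 = 38*1 - 27 = 11, d_8 = (1071 - 11^2)/38 = 950/38 = 25, a_8 = floor((32 + 11)/25) = 1.
  m_9 = 25*1 - 11 = 14, d_9 = (1071 - 14^2)/25 = 875/25 = 35, a_9 = floor((32 + 14)/35) = 1.
  m_10 = 35*1 - 14 = 21, d_10 = (1071 - 21^2)/35 = 630/35 = 18, a_10 = floor((32 + 21)/18) = 2.
  m_11 = 18*2 - 21 = 15, d_11 = (1071 - 15^2)/18 = 846/18 = 47, a_11 = floor((32 + 15)/47) = 1.
  m_12 = 47*1 - 15 = 32, d_12 = (1071 - 32^2)/47 = 47/47 = 1, a_12 = floor((32 + 32)/1) = 64.
  m_13 = 1*64 - 32 = 32, d_13 = (1071 - 32^2)/1 = 47/1 = 47: (m_13, d_13) = (m_1, d_1) = (32, 47), so from here the quotients repeat a_1, ..., a_12; the period length is 12.
Hence the expansion of sqrt(1071) is a_0 = 32 followed by the repeating block 1, 2, 1, 1, 1, 6, 1, 1, 1, 2, 1, 64 (period 12).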